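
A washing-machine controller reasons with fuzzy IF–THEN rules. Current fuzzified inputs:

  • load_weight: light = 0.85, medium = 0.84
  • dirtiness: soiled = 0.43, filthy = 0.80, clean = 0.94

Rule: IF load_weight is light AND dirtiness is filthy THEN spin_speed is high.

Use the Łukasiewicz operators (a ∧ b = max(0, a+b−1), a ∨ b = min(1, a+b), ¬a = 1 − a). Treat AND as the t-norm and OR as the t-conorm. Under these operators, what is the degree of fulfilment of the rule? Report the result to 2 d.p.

0.65

firing strength: light=0.85, filthy=0.80; AND[max(0, a+b−1)] → w = 0.65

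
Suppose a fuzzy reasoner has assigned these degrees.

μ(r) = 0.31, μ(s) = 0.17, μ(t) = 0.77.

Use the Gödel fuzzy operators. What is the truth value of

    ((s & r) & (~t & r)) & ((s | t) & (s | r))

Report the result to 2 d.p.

0.17

s & r = min(a, b) on (0.17, 0.31) = 0.17
~t = 1 − 0.77 = 0.23
~t & r = min(a, b) on (0.23, 0.31) = 0.23
(s & r) & (~t & r) = min(a, b) on (0.17, 0.23) = 0.17
s | t = max(a, b) on (0.17, 0.77) = 0.77
s | r = max(a, b) on (0.17, 0.31) = 0.31
(s | t) & (s | r) = min(a, b) on (0.77, 0.31) = 0.31
((s & r) & (~t & r)) & ((s | t) & (s | r)) = min(a, b) on (0.17, 0.31) = 0.17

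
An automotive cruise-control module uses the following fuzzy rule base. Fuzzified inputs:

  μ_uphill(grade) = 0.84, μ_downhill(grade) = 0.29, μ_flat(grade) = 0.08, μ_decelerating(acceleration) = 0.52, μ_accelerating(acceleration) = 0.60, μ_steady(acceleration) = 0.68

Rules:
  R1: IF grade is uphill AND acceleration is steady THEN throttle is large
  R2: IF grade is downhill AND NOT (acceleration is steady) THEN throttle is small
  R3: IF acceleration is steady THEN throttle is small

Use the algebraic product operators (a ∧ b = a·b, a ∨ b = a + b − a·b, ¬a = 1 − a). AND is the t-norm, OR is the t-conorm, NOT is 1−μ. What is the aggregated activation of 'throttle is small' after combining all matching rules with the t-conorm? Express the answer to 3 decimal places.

0.710

R1: uphill=0.84, steady=0.68; AND[a·b] → w = 0.5712
R2: downhill=0.29, ¬steady=1−0.68=0.32; AND[a·b] → w = 0.0928
R3: steady=0.68 → w = 0.6800
Rules with consequent 'small': {R2, R3} → strengths 0.0928, 0.6800
Aggregate via t-conorm [a + b − a·b]: 0.7097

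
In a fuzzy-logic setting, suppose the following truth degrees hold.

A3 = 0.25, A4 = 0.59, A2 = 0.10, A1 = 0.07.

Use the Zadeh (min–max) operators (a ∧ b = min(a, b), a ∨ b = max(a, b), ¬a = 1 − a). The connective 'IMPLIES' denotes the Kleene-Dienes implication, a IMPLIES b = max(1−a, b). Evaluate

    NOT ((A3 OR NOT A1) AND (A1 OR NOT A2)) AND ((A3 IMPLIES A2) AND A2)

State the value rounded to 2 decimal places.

0.10

NOT A1 = 1 − 0.07 = 0.93
A3 OR NOT A1 = max(a, b) on (0.25, 0.93) = 0.93
NOT A2 = 1 − 0.10 = 0.90
A1 OR NOT A2 = max(a, b) on (0.07, 0.90) = 0.90
(A3 OR NOT A1) AND (A1 OR NOT A2) = min(a, b) on (0.93, 0.90) = 0.90
NOT ((A3 OR NOT A1) AND (A1 OR NOT A2)) = 1 − 0.90 = 0.10
A3 IMPLIES A2  [Kleene-Dienes: max(1−a, b)] with a=0.25, b=0.10 → 0.75
(A3 IMPLIES A2) AND A2 = min(a, b) on (0.75, 0.10) = 0.10
NOT ((A3 OR NOT A1) AND (A1 OR NOT A2)) AND ((A3 IMPLIES A2) AND A2) = min(a, b) on (0.10, 0.10) = 0.10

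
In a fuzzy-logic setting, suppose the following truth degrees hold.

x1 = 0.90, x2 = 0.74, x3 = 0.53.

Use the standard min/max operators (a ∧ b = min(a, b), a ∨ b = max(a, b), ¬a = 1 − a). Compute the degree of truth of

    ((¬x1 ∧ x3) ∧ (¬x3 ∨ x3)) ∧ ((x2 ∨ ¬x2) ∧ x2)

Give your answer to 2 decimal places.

¬x1 = 1 − 0.90 = 0.10
¬x1 ∧ x3 = min(a, b) on (0.10, 0.53) = 0.10
¬x3 = 1 − 0.53 = 0.47
¬x3 ∨ x3 = max(a, b) on (0.47, 0.53) = 0.53
(¬x1 ∧ x3) ∧ (¬x3 ∨ x3) = min(a, b) on (0.10, 0.53) = 0.10
¬x2 = 1 − 0.74 = 0.26
x2 ∨ ¬x2 = max(a, b) on (0.74, 0.26) = 0.74
(x2 ∨ ¬x2) ∧ x2 = min(a, b) on (0.74, 0.74) = 0.74
((¬x1 ∧ x3) ∧ (¬x3 ∨ x3)) ∧ ((x2 ∨ ¬x2) ∧ x2) = min(a, b) on (0.10, 0.74) = 0.10

0.10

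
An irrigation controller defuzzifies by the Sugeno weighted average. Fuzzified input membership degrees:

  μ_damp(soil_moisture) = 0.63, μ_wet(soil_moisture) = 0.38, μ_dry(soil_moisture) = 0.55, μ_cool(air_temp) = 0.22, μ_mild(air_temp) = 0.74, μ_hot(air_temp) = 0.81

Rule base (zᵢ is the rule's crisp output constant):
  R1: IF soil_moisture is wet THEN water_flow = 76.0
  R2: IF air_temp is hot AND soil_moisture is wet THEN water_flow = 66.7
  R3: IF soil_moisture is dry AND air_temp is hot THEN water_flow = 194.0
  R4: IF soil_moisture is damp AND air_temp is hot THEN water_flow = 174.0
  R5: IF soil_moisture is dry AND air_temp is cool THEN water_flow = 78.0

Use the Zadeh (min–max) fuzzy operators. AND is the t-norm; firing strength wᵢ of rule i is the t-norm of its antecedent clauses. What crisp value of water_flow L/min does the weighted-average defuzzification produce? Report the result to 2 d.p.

133.20

R1 (z=76.0): wet=0.38 → w = 0.38
R2 (z=66.7): hot=0.81, wet=0.38; AND[min(a, b)] → w = 0.38
R3 (z=194.0): dry=0.55, hot=0.81; AND[min(a, b)] → w = 0.55
R4 (z=174.0): damp=0.63, hot=0.81; AND[min(a, b)] → w = 0.63
R5 (z=78.0): dry=0.55, cool=0.22; AND[min(a, b)] → w = 0.22
Weighted average = (0.38·76.0 + 0.38·66.7 + 0.55·194.0 + 0.63·174.0 + 0.22·78.0) / (0.38 + 0.38 + 0.55 + 0.63 + 0.22)
  = 287.7060 / 2.1600 = 133.20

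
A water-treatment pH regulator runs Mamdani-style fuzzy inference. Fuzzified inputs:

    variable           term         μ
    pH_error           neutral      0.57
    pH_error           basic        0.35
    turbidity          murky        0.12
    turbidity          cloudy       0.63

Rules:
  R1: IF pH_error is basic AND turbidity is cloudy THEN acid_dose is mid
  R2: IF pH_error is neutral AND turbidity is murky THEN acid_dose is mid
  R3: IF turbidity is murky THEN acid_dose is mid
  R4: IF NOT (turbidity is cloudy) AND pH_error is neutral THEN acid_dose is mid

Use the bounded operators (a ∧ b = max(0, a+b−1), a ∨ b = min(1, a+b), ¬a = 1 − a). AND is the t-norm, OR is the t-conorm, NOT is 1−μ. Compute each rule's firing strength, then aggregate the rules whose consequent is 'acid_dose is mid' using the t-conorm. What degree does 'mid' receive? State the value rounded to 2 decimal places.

R1: basic=0.35, cloudy=0.63; AND[max(0, a+b−1)] → w = 0.00
R2: neutral=0.57, murky=0.12; AND[max(0, a+b−1)] → w = 0.00
R3: murky=0.12 → w = 0.12
R4: ¬cloudy=1−0.63=0.37, neutral=0.57; AND[max(0, a+b−1)] → w = 0.00
Rules with consequent 'mid': {R1, R2, R3, R4} → strengths 0.00, 0.00, 0.12, 0.00
Aggregate via t-conorm [min(1, a+b)]: 0.12

0.12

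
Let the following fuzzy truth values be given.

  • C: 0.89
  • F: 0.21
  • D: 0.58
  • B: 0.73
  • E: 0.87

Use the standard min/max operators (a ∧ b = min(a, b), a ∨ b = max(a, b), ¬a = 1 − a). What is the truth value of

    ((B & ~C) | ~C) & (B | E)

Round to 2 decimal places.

~C = 1 − 0.89 = 0.11
B & ~C = min(a, b) on (0.73, 0.11) = 0.11
~C = 1 − 0.89 = 0.11
(B & ~C) | ~C = max(a, b) on (0.11, 0.11) = 0.11
B | E = max(a, b) on (0.73, 0.87) = 0.87
((B & ~C) | ~C) & (B | E) = min(a, b) on (0.11, 0.87) = 0.11

0.11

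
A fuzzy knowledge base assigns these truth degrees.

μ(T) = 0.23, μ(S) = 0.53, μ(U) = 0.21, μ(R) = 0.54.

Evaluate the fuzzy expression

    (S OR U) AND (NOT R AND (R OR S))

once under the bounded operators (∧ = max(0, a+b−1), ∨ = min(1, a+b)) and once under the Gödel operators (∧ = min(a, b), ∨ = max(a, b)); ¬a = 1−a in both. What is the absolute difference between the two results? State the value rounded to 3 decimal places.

0.260

Under bounded:
  S OR U = min(1, a+b) on (0.53, 0.21) = 0.74
  NOT R = 1 − 0.54 = 0.46
  R OR S = min(1, a+b) on (0.54, 0.53) = 1.00
  NOT R AND (R OR S) = max(0, a+b−1) on (0.46, 1.00) = 0.46
  (S OR U) AND (NOT R AND (R OR S)) = max(0, a+b−1) on (0.74, 0.46) = 0.20
  → value = 0.2000
Under Gödel:
  S OR U = max(a, b) on (0.53, 0.21) = 0.53
  NOT R = 1 − 0.54 = 0.46
  R OR S = max(a, b) on (0.54, 0.53) = 0.54
  NOT R AND (R OR S) = min(a, b) on (0.46, 0.54) = 0.46
  (S OR U) AND (NOT R AND (R OR S)) = min(a, b) on (0.53, 0.46) = 0.46
  → value = 0.4600
|0.2000 − 0.4600| = 0.260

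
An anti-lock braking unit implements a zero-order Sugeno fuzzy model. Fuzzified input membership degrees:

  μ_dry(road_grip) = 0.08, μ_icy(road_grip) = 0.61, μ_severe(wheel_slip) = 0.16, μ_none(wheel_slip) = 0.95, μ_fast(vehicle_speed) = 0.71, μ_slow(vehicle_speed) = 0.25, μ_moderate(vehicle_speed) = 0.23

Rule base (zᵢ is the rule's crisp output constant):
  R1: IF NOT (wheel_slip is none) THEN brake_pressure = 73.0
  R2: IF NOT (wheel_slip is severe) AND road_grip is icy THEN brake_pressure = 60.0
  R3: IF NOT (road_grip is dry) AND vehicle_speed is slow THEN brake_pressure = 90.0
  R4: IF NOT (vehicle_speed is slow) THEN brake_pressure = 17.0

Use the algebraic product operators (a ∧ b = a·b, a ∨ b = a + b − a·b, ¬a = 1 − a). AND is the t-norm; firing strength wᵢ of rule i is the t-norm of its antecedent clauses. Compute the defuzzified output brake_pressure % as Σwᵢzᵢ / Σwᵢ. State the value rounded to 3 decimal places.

R1 (z=73.0): ¬none=1−0.95=0.05 → w = 0.0500
R2 (z=60.0): ¬severe=1−0.16=0.84, icy=0.61; AND[a·b] → w = 0.5124
R3 (z=90.0): ¬dry=1−0.08=0.92, slow=0.25; AND[a·b] → w = 0.2300
R4 (z=17.0): ¬slow=1−0.25=0.75 → w = 0.7500
Weighted average = (0.0500·73.0 + 0.5124·60.0 + 0.2300·90.0 + 0.7500·17.0) / (0.0500 + 0.5124 + 0.2300 + 0.7500)
  = 67.8440 / 1.5424 = 43.986

43.986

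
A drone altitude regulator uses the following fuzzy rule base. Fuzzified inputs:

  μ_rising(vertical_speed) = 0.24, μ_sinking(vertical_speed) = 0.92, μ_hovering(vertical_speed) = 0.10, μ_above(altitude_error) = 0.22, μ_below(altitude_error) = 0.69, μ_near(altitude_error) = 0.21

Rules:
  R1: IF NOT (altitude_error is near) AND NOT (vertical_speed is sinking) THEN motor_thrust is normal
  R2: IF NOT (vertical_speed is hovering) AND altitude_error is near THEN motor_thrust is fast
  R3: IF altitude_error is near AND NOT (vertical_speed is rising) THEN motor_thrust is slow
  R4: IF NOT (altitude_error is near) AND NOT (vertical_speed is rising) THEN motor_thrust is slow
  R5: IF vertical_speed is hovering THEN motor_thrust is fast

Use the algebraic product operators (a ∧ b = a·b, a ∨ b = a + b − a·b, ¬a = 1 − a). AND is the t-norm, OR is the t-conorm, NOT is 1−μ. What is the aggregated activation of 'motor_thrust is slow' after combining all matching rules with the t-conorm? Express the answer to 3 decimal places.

0.664

R1: ¬near=1−0.21=0.79, ¬sinking=1−0.92=0.08; AND[a·b] → w = 0.0632
R2: ¬hovering=1−0.10=0.90, near=0.21; AND[a·b] → w = 0.1890
R3: near=0.21, ¬rising=1−0.24=0.76; AND[a·b] → w = 0.1596
R4: ¬near=1−0.21=0.79, ¬rising=1−0.24=0.76; AND[a·b] → w = 0.6004
R5: hovering=0.10 → w = 0.1000
Rules with consequent 'slow': {R3, R4} → strengths 0.1596, 0.6004
Aggregate via t-conorm [a + b − a·b]: 0.6642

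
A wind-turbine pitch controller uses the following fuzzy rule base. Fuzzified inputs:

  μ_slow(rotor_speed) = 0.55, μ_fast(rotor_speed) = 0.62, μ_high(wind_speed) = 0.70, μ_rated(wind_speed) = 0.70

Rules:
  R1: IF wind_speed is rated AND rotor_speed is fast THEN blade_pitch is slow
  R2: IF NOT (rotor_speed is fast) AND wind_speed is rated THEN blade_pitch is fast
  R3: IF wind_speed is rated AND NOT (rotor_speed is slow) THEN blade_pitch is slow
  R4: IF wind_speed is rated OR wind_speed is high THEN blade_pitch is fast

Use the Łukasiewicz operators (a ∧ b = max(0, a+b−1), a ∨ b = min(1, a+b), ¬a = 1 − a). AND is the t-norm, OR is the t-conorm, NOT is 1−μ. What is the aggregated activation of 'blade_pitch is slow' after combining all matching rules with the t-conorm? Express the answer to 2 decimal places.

R1: rated=0.70, fast=0.62; AND[max(0, a+b−1)] → w = 0.32
R2: ¬fast=1−0.62=0.38, rated=0.70; AND[max(0, a+b−1)] → w = 0.08
R3: rated=0.70, ¬slow=1−0.55=0.45; AND[max(0, a+b−1)] → w = 0.15
R4: rated=0.70, high=0.70; OR[min(1, a+b)] → w = 1.00
Rules with consequent 'slow': {R1, R3} → strengths 0.32, 0.15
Aggregate via t-conorm [min(1, a+b)]: 0.47

0.47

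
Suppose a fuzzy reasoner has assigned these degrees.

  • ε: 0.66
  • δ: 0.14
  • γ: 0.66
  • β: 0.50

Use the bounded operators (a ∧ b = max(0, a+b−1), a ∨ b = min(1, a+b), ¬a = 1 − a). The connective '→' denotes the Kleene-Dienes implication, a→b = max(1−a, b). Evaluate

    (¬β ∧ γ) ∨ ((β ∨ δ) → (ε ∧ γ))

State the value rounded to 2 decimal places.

0.52

¬β = 1 − 0.50 = 0.50
¬β ∧ γ = max(0, a+b−1) on (0.50, 0.66) = 0.16
β ∨ δ = min(1, a+b) on (0.50, 0.14) = 0.64
ε ∧ γ = max(0, a+b−1) on (0.66, 0.66) = 0.32
(β ∨ δ) → (ε ∧ γ)  [Kleene-Dienes: max(1−a, b)] with a=0.64, b=0.32 → 0.36
(¬β ∧ γ) ∨ ((β ∨ δ) → (ε ∧ γ)) = min(1, a+b) on (0.16, 0.36) = 0.52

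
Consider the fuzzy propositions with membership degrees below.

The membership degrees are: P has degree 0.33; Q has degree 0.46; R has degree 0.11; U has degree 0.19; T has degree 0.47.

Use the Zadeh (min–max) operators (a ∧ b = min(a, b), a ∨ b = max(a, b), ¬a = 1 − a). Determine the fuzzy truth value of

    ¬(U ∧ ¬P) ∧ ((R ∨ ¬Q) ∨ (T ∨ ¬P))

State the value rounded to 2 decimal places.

0.67

¬P = 1 − 0.33 = 0.67
U ∧ ¬P = min(a, b) on (0.19, 0.67) = 0.19
¬(U ∧ ¬P) = 1 − 0.19 = 0.81
¬Q = 1 − 0.46 = 0.54
R ∨ ¬Q = max(a, b) on (0.11, 0.54) = 0.54
¬P = 1 − 0.33 = 0.67
T ∨ ¬P = max(a, b) on (0.47, 0.67) = 0.67
(R ∨ ¬Q) ∨ (T ∨ ¬P) = max(a, b) on (0.54, 0.67) = 0.67
¬(U ∧ ¬P) ∧ ((R ∨ ¬Q) ∨ (T ∨ ¬P)) = min(a, b) on (0.81, 0.67) = 0.67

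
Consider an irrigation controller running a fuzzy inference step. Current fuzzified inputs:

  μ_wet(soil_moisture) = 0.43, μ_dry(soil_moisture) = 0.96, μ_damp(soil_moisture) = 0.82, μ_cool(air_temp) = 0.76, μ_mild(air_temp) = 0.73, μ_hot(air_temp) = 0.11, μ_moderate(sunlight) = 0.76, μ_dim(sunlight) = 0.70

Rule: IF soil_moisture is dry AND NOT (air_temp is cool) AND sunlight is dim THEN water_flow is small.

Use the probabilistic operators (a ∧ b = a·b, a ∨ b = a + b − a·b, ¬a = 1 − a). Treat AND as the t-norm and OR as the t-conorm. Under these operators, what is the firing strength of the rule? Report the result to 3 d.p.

firing strength: dry=0.96, ¬cool=1−0.76=0.24, dim=0.70; AND[a·b] → w = 0.1613

0.161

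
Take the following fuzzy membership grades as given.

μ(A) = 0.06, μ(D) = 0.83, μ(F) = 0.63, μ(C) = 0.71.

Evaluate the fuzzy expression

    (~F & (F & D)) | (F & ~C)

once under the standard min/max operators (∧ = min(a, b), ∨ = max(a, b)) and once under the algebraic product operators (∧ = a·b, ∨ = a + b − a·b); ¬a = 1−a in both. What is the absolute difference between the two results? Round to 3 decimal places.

0.029

Under standard min/max:
  ~F = 1 − 0.63 = 0.37
  F & D = min(a, b) on (0.63, 0.83) = 0.63
  ~F & (F & D) = min(a, b) on (0.37, 0.63) = 0.37
  ~C = 1 − 0.71 = 0.29
  F & ~C = min(a, b) on (0.63, 0.29) = 0.29
  (~F & (F & D)) | (F & ~C) = max(a, b) on (0.37, 0.29) = 0.37
  → value = 0.3700
Under algebraic product:
  ~F = 1 − 0.6300 = 0.3700
  F & D = a·b on (0.6300, 0.8300) = 0.5229
  ~F & (F & D) = a·b on (0.3700, 0.5229) = 0.1935
  ~C = 1 − 0.7100 = 0.2900
  F & ~C = a·b on (0.6300, 0.2900) = 0.1827
  (~F & (F & D)) | (F & ~C) = a + b − a·b on (0.1935, 0.1827) = 0.3408
  → value = 0.3408
|0.3700 − 0.3408| = 0.029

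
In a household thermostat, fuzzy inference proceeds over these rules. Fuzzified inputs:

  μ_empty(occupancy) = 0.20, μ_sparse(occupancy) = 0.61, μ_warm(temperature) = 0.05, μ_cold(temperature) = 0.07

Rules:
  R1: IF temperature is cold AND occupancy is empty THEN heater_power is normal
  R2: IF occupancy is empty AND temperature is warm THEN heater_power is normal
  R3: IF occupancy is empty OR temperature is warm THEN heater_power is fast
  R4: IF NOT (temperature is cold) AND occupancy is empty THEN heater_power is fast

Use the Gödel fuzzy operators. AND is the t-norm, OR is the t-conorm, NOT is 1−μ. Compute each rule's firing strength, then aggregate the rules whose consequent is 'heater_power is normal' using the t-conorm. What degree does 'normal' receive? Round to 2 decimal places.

R1: cold=0.07, empty=0.20; AND[min(a, b)] → w = 0.07
R2: empty=0.20, warm=0.05; AND[min(a, b)] → w = 0.05
R3: empty=0.20, warm=0.05; OR[max(a, b)] → w = 0.20
R4: ¬cold=1−0.07=0.93, empty=0.20; AND[min(a, b)] → w = 0.20
Rules with consequent 'normal': {R1, R2} → strengths 0.07, 0.05
Aggregate via t-conorm [max(a, b)]: 0.07

0.07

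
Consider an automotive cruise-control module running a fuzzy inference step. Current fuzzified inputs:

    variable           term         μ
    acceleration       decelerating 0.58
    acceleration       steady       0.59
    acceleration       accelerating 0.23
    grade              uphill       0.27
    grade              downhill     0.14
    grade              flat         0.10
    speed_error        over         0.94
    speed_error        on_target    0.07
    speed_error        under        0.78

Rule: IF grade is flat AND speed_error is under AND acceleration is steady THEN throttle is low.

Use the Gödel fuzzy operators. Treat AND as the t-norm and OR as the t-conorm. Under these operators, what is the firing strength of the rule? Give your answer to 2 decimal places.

firing strength: flat=0.10, under=0.78, steady=0.59; AND[min(a, b)] → w = 0.10

0.10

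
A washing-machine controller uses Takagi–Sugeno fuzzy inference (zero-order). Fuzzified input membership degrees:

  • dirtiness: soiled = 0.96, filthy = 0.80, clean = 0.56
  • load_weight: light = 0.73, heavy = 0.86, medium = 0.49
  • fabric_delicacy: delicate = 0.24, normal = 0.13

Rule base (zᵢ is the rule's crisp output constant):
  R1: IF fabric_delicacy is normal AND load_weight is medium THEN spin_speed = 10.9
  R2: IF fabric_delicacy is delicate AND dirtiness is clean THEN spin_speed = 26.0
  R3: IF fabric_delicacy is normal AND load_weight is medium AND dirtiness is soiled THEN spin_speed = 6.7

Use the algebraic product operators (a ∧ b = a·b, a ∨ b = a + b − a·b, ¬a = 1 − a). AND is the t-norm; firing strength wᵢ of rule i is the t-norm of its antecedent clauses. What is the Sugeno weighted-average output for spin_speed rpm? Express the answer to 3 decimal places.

17.737

R1 (z=10.9): normal=0.13, medium=0.49; AND[a·b] → w = 0.0637
R2 (z=26.0): delicate=0.24, clean=0.56; AND[a·b] → w = 0.1344
R3 (z=6.7): normal=0.13, medium=0.49, soiled=0.96; AND[a·b] → w = 0.0612
Weighted average = (0.0637·10.9 + 0.1344·26.0 + 0.0612·6.7) / (0.0637 + 0.1344 + 0.0612)
  = 4.5984 / 0.2593 = 17.737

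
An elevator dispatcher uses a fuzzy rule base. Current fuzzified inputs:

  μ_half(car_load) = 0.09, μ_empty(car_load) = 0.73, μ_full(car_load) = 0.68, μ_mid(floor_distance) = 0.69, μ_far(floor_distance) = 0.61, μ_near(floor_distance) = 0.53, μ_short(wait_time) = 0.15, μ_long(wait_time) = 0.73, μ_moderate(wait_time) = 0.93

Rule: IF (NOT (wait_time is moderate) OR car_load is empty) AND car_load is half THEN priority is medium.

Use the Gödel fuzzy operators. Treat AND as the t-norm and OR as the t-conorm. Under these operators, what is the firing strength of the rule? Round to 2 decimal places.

firing strength: (¬moderate=1−0.93=0.07 OR empty=0.73) = 0.73; AND[min(a, b)] with half=0.09 → w = 0.09

0.09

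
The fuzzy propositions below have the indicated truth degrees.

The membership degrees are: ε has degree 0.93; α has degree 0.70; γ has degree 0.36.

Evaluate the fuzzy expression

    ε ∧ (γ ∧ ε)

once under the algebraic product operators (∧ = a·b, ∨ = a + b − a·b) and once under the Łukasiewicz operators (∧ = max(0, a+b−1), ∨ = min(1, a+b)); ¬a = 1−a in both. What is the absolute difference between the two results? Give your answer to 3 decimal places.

0.091

Under algebraic product:
  γ ∧ ε = a·b on (0.3600, 0.9300) = 0.3348
  ε ∧ (γ ∧ ε) = a·b on (0.9300, 0.3348) = 0.3114
  → value = 0.3114
Under Łukasiewicz:
  γ ∧ ε = max(0, a+b−1) on (0.36, 0.93) = 0.29
  ε ∧ (γ ∧ ε) = max(0, a+b−1) on (0.93, 0.29) = 0.22
  → value = 0.2200
|0.3114 − 0.2200| = 0.091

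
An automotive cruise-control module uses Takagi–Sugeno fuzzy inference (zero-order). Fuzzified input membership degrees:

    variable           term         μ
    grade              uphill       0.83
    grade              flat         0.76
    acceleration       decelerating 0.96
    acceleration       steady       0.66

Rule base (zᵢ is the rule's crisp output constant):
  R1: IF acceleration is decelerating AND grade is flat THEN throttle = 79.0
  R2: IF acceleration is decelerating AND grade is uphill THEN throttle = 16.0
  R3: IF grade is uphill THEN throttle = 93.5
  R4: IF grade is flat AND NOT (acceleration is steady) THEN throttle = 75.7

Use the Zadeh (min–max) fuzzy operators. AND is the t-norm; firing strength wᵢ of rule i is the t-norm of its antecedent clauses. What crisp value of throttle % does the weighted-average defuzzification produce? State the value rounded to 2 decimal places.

R1 (z=79.0): decelerating=0.96, flat=0.76; AND[min(a, b)] → w = 0.76
R2 (z=16.0): decelerating=0.96, uphill=0.83; AND[min(a, b)] → w = 0.83
R3 (z=93.5): uphill=0.83 → w = 0.83
R4 (z=75.7): flat=0.76, ¬steady=1−0.66=0.34; AND[min(a, b)] → w = 0.34
Weighted average = (0.76·79.0 + 0.83·16.0 + 0.83·93.5 + 0.34·75.7) / (0.76 + 0.83 + 0.83 + 0.34)
  = 176.6630 / 2.7600 = 64.01

64.01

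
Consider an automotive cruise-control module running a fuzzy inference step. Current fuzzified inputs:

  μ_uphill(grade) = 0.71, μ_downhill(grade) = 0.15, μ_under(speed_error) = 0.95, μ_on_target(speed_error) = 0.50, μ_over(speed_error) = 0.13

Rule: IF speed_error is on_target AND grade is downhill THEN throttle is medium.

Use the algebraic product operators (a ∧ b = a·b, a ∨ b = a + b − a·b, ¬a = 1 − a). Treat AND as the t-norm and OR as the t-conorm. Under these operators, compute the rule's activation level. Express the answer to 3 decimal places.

firing strength: on_target=0.50, downhill=0.15; AND[a·b] → w = 0.0750

0.075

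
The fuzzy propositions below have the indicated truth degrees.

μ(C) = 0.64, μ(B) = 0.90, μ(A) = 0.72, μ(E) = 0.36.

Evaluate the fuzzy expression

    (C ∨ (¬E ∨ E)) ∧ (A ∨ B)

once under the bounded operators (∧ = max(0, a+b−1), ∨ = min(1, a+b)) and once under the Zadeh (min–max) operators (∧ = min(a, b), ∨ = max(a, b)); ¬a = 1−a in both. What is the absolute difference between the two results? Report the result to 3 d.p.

0.360

Under bounded:
  ¬E = 1 − 0.36 = 0.64
  ¬E ∨ E = min(1, a+b) on (0.64, 0.36) = 1.00
  C ∨ (¬E ∨ E) = min(1, a+b) on (0.64, 1.00) = 1.00
  A ∨ B = min(1, a+b) on (0.72, 0.90) = 1.00
  (C ∨ (¬E ∨ E)) ∧ (A ∨ B) = max(0, a+b−1) on (1.00, 1.00) = 1.00
  → value = 1.0000
Under Zadeh (min–max):
  ¬E = 1 − 0.36 = 0.64
  ¬E ∨ E = max(a, b) on (0.64, 0.36) = 0.64
  C ∨ (¬E ∨ E) = max(a, b) on (0.64, 0.64) = 0.64
  A ∨ B = max(a, b) on (0.72, 0.90) = 0.90
  (C ∨ (¬E ∨ E)) ∧ (A ∨ B) = min(a, b) on (0.64, 0.90) = 0.64
  → value = 0.6400
|1.0000 − 0.6400| = 0.360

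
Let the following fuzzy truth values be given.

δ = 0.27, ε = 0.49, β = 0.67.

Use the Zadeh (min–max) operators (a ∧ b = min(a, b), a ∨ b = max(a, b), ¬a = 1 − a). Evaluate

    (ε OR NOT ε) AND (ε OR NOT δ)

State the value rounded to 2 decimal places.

0.51

NOT ε = 1 − 0.49 = 0.51
ε OR NOT ε = max(a, b) on (0.49, 0.51) = 0.51
NOT δ = 1 − 0.27 = 0.73
ε OR NOT δ = max(a, b) on (0.49, 0.73) = 0.73
(ε OR NOT ε) AND (ε OR NOT δ) = min(a, b) on (0.51, 0.73) = 0.51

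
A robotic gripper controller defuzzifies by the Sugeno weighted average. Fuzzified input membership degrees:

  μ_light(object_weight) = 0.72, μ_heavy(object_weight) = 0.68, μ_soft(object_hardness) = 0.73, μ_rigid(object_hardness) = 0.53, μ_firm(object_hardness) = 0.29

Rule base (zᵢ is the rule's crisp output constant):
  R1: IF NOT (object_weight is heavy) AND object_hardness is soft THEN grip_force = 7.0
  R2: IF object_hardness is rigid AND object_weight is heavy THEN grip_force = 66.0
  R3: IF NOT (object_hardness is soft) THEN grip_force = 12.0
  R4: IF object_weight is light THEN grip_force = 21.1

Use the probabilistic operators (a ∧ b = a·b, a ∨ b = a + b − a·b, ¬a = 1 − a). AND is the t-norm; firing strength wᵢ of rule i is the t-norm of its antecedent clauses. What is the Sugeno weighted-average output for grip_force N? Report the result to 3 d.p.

27.685

R1 (z=7.0): ¬heavy=1−0.68=0.32, soft=0.73; AND[a·b] → w = 0.2336
R2 (z=66.0): rigid=0.53, heavy=0.68; AND[a·b] → w = 0.3604
R3 (z=12.0): ¬soft=1−0.73=0.27 → w = 0.2700
R4 (z=21.1): light=0.72 → w = 0.7200
Weighted average = (0.2336·7.0 + 0.3604·66.0 + 0.2700·12.0 + 0.7200·21.1) / (0.2336 + 0.3604 + 0.2700 + 0.7200)
  = 43.8536 / 1.5840 = 27.685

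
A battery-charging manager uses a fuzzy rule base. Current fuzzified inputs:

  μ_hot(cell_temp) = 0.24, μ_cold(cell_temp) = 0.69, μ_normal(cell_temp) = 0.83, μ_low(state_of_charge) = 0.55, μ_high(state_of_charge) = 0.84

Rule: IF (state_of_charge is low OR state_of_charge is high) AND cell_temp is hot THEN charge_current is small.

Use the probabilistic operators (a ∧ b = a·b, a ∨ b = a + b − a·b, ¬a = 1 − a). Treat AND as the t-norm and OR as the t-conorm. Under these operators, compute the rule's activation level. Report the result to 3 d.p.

0.223

firing strength: (low=0.55 OR high=0.84) = 0.9280; AND[a·b] with hot=0.24 → w = 0.2227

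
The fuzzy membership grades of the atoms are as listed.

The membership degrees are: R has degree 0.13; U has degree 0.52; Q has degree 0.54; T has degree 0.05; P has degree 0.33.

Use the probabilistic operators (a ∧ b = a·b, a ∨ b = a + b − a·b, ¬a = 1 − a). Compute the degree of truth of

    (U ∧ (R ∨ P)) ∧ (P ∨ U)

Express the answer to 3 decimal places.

0.147

R ∨ P = a + b − a·b on (0.1300, 0.3300) = 0.4171
U ∧ (R ∨ P) = a·b on (0.5200, 0.4171) = 0.2169
P ∨ U = a + b − a·b on (0.3300, 0.5200) = 0.6784
(U ∧ (R ∨ P)) ∧ (P ∨ U) = a·b on (0.2169, 0.6784) = 0.1471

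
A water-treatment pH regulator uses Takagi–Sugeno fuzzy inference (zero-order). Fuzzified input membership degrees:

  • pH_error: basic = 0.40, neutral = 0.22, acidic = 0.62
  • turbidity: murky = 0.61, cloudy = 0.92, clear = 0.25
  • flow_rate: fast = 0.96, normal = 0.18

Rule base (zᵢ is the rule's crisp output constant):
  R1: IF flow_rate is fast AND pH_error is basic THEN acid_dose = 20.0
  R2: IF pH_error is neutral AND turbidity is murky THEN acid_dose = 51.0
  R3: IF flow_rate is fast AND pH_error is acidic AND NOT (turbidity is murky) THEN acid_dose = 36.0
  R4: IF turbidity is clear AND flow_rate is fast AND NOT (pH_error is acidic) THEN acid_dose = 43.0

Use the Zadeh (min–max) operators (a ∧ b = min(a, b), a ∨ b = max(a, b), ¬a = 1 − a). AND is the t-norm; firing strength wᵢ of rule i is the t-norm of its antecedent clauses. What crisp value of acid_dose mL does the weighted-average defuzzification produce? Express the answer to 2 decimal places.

34.93

R1 (z=20.0): fast=0.96, basic=0.40; AND[min(a, b)] → w = 0.40
R2 (z=51.0): neutral=0.22, murky=0.61; AND[min(a, b)] → w = 0.22
R3 (z=36.0): fast=0.96, acidic=0.62, ¬murky=1−0.61=0.39; AND[min(a, b)] → w = 0.39
R4 (z=43.0): clear=0.25, fast=0.96, ¬acidic=1−0.62=0.38; AND[min(a, b)] → w = 0.25
Weighted average = (0.40·20.0 + 0.22·51.0 + 0.39·36.0 + 0.25·43.0) / (0.40 + 0.22 + 0.39 + 0.25)
  = 44.0100 / 1.2600 = 34.93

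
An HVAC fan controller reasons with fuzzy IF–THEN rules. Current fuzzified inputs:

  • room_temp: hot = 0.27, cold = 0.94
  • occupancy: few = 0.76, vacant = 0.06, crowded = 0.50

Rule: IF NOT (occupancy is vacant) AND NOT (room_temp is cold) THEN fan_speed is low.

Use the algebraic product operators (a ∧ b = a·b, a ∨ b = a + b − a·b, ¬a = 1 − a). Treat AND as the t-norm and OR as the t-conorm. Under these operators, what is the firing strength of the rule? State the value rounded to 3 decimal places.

0.056

firing strength: ¬vacant=1−0.06=0.94, ¬cold=1−0.94=0.06; AND[a·b] → w = 0.0564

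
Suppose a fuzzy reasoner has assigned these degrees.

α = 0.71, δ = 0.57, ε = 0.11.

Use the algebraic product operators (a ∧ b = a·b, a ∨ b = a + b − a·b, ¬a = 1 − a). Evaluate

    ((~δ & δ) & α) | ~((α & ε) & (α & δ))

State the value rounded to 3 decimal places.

0.974

~δ = 1 − 0.5700 = 0.4300
~δ & δ = a·b on (0.4300, 0.5700) = 0.2451
(~δ & δ) & α = a·b on (0.2451, 0.7100) = 0.1740
α & ε = a·b on (0.7100, 0.1100) = 0.0781
α & δ = a·b on (0.7100, 0.5700) = 0.4047
(α & ε) & (α & δ) = a·b on (0.0781, 0.4047) = 0.0316
~((α & ε) & (α & δ)) = 1 − 0.0316 = 0.9684
((~δ & δ) & α) | ~((α & ε) & (α & δ)) = a + b − a·b on (0.1740, 0.9684) = 0.9739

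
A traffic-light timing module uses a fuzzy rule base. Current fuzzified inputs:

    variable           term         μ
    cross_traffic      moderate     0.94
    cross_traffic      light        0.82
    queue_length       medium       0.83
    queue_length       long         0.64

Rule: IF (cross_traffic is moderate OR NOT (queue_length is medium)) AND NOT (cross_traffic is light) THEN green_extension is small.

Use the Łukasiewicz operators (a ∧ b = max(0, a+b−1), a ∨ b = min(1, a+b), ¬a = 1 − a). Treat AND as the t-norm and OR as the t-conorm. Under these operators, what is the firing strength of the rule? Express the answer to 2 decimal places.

0.18

firing strength: (moderate=0.94 OR ¬medium=1−0.83=0.17) = 1.00; AND[max(0, a+b−1)] with ¬light=1−0.82=0.18 → w = 0.18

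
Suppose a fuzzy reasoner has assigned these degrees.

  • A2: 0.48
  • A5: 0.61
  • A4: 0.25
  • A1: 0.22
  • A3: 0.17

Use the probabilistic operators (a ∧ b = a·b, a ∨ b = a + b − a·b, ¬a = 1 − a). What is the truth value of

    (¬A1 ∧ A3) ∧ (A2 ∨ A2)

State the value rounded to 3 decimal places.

¬A1 = 1 − 0.2200 = 0.7800
¬A1 ∧ A3 = a·b on (0.7800, 0.1700) = 0.1326
A2 ∨ A2 = a + b − a·b on (0.4800, 0.4800) = 0.7296
(¬A1 ∧ A3) ∧ (A2 ∨ A2) = a·b on (0.1326, 0.7296) = 0.0967

0.097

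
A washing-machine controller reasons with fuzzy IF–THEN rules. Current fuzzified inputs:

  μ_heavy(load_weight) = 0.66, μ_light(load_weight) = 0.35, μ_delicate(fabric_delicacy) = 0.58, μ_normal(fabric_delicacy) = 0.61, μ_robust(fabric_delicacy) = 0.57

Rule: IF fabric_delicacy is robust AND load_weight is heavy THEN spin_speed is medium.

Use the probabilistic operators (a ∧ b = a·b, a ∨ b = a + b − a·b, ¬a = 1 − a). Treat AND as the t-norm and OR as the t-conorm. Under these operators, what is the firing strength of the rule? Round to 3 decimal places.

firing strength: robust=0.57, heavy=0.66; AND[a·b] → w = 0.3762

0.376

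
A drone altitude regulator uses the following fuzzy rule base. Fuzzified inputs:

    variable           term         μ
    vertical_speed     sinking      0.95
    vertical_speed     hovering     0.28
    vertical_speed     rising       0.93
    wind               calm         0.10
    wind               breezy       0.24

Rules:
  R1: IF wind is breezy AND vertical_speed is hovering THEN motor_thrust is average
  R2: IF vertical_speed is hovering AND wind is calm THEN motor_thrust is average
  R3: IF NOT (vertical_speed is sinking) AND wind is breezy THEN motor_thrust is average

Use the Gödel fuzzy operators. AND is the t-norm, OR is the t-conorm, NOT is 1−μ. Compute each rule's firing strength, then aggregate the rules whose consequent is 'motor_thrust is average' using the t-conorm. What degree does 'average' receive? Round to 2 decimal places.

R1: breezy=0.24, hovering=0.28; AND[min(a, b)] → w = 0.24
R2: hovering=0.28, calm=0.10; AND[min(a, b)] → w = 0.10
R3: ¬sinking=1−0.95=0.05, breezy=0.24; AND[min(a, b)] → w = 0.05
Rules with consequent 'average': {R1, R2, R3} → strengths 0.24, 0.10, 0.05
Aggregate via t-conorm [max(a, b)]: 0.24

0.24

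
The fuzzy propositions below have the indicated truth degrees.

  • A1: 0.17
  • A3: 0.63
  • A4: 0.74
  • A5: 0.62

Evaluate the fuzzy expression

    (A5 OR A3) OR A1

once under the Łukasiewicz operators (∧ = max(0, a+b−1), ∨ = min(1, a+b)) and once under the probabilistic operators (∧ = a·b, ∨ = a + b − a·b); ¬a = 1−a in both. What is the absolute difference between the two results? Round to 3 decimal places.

0.117

Under Łukasiewicz:
  A5 OR A3 = min(1, a+b) on (0.62, 0.63) = 1.00
  (A5 OR A3) OR A1 = min(1, a+b) on (1.00, 0.17) = 1.00
  → value = 1.0000
Under probabilistic:
  A5 OR A3 = a + b − a·b on (0.6200, 0.6300) = 0.8594
  (A5 OR A3) OR A1 = a + b − a·b on (0.8594, 0.1700) = 0.8833
  → value = 0.8833
|1.0000 − 0.8833| = 0.117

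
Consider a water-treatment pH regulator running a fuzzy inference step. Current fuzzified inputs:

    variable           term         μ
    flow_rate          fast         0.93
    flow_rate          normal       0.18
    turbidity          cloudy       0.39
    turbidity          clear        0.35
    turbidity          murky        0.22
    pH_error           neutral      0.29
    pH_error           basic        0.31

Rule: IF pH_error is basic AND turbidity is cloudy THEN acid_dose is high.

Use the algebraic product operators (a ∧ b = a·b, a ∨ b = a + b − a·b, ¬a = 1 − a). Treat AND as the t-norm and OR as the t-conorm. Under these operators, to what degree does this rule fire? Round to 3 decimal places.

firing strength: basic=0.31, cloudy=0.39; AND[a·b] → w = 0.1209

0.121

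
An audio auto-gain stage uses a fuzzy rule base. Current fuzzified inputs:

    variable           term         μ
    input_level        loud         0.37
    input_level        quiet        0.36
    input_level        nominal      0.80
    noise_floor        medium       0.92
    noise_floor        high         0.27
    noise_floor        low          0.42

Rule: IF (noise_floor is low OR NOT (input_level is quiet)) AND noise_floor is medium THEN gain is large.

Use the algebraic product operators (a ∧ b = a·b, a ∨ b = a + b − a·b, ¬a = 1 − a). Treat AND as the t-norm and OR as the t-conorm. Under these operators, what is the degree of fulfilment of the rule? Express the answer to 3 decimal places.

0.728

firing strength: (low=0.42 OR ¬quiet=1−0.36=0.64) = 0.7912; AND[a·b] with medium=0.92 → w = 0.7279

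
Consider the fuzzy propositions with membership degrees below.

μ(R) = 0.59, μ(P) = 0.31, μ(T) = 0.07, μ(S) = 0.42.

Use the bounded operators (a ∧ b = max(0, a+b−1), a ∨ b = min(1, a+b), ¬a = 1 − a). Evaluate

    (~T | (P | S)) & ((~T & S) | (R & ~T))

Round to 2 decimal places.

~T = 1 − 0.07 = 0.93
P | S = min(1, a+b) on (0.31, 0.42) = 0.73
~T | (P | S) = min(1, a+b) on (0.93, 0.73) = 1.00
~T = 1 − 0.07 = 0.93
~T & S = max(0, a+b−1) on (0.93, 0.42) = 0.35
~T = 1 − 0.07 = 0.93
R & ~T = max(0, a+b−1) on (0.59, 0.93) = 0.52
(~T & S) | (R & ~T) = min(1, a+b) on (0.35, 0.52) = 0.87
(~T | (P | S)) & ((~T & S) | (R & ~T)) = max(0, a+b−1) on (1.00, 0.87) = 0.87

0.87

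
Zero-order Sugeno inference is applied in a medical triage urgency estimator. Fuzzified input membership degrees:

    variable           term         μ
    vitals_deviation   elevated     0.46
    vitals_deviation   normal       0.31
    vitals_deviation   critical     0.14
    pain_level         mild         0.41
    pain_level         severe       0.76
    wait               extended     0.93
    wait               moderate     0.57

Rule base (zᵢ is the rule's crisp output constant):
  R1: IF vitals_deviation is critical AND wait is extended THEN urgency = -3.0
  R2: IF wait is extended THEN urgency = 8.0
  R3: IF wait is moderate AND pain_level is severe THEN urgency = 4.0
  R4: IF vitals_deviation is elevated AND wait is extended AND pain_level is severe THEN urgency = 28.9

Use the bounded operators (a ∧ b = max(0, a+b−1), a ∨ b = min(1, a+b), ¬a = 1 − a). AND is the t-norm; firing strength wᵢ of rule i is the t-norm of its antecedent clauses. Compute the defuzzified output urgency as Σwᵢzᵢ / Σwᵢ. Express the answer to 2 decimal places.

8.71

R1 (z=-3.0): critical=0.14, extended=0.93; AND[max(0, a+b−1)] → w = 0.07
R2 (z=8.0): extended=0.93 → w = 0.93
R3 (z=4.0): moderate=0.57, severe=0.76; AND[max(0, a+b−1)] → w = 0.33
R4 (z=28.9): elevated=0.46, extended=0.93, severe=0.76; AND[max(0, a+b−1)] → w = 0.15
Weighted average = (0.07·-3.0 + 0.93·8.0 + 0.33·4.0 + 0.15·28.9) / (0.07 + 0.93 + 0.33 + 0.15)
  = 12.8850 / 1.4800 = 8.71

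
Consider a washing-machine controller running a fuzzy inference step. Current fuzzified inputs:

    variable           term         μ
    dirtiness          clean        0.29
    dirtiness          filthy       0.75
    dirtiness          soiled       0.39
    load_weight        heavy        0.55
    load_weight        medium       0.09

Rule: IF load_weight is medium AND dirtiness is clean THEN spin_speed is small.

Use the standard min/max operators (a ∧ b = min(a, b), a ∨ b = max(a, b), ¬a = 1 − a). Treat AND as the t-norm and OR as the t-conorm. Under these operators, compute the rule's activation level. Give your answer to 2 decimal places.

0.09

firing strength: medium=0.09, clean=0.29; AND[min(a, b)] → w = 0.09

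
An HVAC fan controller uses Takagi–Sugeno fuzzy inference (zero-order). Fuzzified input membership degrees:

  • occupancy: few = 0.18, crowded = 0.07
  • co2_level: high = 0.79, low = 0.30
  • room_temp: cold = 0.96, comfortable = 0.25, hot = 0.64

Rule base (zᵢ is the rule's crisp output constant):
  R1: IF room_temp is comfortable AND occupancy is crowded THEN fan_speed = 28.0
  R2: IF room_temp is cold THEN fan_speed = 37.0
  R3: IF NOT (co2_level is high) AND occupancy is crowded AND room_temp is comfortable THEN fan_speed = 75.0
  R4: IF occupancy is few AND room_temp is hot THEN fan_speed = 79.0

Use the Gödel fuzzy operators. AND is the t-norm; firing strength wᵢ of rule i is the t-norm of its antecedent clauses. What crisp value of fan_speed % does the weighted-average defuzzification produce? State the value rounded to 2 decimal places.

R1 (z=28.0): comfortable=0.25, crowded=0.07; AND[min(a, b)] → w = 0.07
R2 (z=37.0): cold=0.96 → w = 0.96
R3 (z=75.0): ¬high=1−0.79=0.21, crowded=0.07, comfortable=0.25; AND[min(a, b)] → w = 0.07
R4 (z=79.0): few=0.18, hot=0.64; AND[min(a, b)] → w = 0.18
Weighted average = (0.07·28.0 + 0.96·37.0 + 0.07·75.0 + 0.18·79.0) / (0.07 + 0.96 + 0.07 + 0.18)
  = 56.9500 / 1.2800 = 44.49

44.49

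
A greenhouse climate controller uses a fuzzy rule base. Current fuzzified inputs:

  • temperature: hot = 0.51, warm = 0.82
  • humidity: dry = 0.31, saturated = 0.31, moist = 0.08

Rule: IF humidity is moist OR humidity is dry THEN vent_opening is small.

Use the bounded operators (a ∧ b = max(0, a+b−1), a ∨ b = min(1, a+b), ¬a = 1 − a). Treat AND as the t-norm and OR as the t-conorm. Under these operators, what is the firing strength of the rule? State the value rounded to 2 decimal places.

0.39

firing strength: moist=0.08, dry=0.31; OR[min(1, a+b)] → w = 0.39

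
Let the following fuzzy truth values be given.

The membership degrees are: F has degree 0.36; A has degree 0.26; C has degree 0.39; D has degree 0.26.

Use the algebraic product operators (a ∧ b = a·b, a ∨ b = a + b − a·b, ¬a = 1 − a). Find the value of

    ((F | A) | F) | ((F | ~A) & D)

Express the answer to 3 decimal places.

0.763

F | A = a + b − a·b on (0.3600, 0.2600) = 0.5264
(F | A) | F = a + b − a·b on (0.5264, 0.3600) = 0.6969
~A = 1 − 0.2600 = 0.7400
F | ~A = a + b − a·b on (0.3600, 0.7400) = 0.8336
(F | ~A) & D = a·b on (0.8336, 0.2600) = 0.2167
((F | A) | F) | ((F | ~A) & D) = a + b − a·b on (0.6969, 0.2167) = 0.7626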